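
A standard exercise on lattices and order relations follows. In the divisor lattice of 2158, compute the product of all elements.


Divisors of 2158: [1, 2, 13, 26, 83, 166, 1079, 2158]
Product = n^(d(n)/2) = 2158^(8/2)
Product = 21687313697296


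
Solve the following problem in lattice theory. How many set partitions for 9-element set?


B(n) = number of set partitions of an n-element set.
B(n) satisfies the recurrence: B(n+1) = sum_k C(n,k)*B(k).
B(9) = 21147


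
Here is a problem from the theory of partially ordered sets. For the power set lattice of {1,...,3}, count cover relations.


A cover relation a -< b holds when a < b with no c strictly between.
Cover relations:
  {} -< {1}
  {} -< {2}
  {} -< {3}
  {1} -< {1,2}
  {1} -< {1,3}
  {2} -< {1,2}
  {2} -< {2,3}
  {3} -< {1,3}
  ...4 more
Total: 12


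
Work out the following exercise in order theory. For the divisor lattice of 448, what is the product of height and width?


Height = length of longest chain minus 1; width = size of largest antichain.
A maximum chain: 1 | 7 | 14 | 28 | 56 | 112 | 224 | 448  (height 7).
A maximum antichain: {2, 7}  (width 2).
Product = 7 * 2 = 14


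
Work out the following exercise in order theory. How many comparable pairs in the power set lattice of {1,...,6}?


A comparable pair {a,b} has a < b or b < a in the order.
Count unordered pairs where one element is strictly below the other.
Examples: {{},{1}}, {{},{2}}, {{},{3}}, {{},{4}}, ...
Total comparable pairs: 665


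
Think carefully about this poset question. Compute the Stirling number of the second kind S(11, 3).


S(n,k) = k*S(n-1,k) + S(n-1,k-1).
S(10,3) = 9330, S(10,2) = 511
S(11,3) = 3*9330 + 511 = 27990 + 511
S(11,3) = 28501


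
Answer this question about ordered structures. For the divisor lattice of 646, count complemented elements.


An element a is complemented if some b has a meet b = bottom, a join b = top.
a is complemented iff gcd(a, n/a)=1, i.e. a is a unitary divisor of 646.
Complemented elements: 1, 2, 17, 19, 34, 38, ... (2 more)
Count: 8


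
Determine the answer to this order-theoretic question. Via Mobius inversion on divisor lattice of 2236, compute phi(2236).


phi(n) = n * prod_{p|n} (1 - 1/p).
Prime divisors of 2236: [2, 13, 43]
phi(2236) = 2236 * (1 - 1/2) * (1 - 1/13) * (1 - 1/43)
phi(2236) = 1008


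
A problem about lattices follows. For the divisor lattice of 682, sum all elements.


sigma(n) = sum of divisors.
Divisors of 682: [1, 2, 11, 22, 31, 62, 341, 682]
Sum = 1152


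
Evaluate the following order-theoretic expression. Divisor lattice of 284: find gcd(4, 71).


In a divisor lattice, meet = gcd (greatest common divisor).
By Euclidean algorithm or factoring: gcd(4,71) = 1


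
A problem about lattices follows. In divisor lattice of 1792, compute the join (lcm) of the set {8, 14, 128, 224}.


In a divisor lattice, join = lcm (least common multiple).
Compute lcm iteratively: start with first element, then lcm(current, next).
Elements: [8, 14, 128, 224]
lcm(8,14) = 56
lcm(56,128) = 896
lcm(896,224) = 896
Final lcm = 896


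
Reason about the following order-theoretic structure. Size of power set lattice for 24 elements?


Power set = 2^n.
2^24 = 16777216


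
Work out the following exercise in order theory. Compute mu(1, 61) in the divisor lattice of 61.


In a divisor lattice, mu(a,b) = mu(b/a) where mu is the classical Mobius function.
b/a = 61/1 = 61
Prime factorization of 61: primes [61]
61 is squarefree with 1 prime factor(s), so mu(61) = (-1)^1 = -1


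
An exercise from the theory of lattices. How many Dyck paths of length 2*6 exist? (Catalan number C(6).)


C(n) = C(2n, n) / (n+1).
C(12, 6) = 924
C(6) = 924 / 7 = 132


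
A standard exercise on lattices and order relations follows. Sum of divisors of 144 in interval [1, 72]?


Interval [1,72] in divisors of 144: [1, 2, 3, 4, 6, 8, 9, 12, 18, 24, 36, 72]
Sum = 195


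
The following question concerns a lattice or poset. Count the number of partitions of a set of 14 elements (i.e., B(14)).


B(n) = number of set partitions of an n-element set.
B(n) satisfies the recurrence: B(n+1) = sum_k C(n,k)*B(k).
B(14) = 190899322


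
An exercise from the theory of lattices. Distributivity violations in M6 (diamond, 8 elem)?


Distributive law: a ^ (b v c) = (a ^ b) v (a ^ c).
Check all 8^3 = 512 ordered triples (a,b,c).
  e.g. a=a1, b=a2, c=a3: lhs=a1 != rhs=0
  e.g. a=a1, b=a2, c=a4: lhs=a1 != rhs=0
Total violating triples: 120


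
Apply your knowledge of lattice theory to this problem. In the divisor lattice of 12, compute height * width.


Height = length of longest chain minus 1; width = size of largest antichain.
A maximum chain: 1 | 3 | 6 | 12  (height 3).
A maximum antichain: {2, 3}  (width 2).
Product = 3 * 2 = 6


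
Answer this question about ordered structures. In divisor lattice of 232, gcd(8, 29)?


Meet=gcd.
gcd(8,29)=1


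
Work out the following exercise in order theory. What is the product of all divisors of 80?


Divisors of 80: [1, 2, 4, 5, 8, 10, 16, 20, 40, 80]
Product = n^(d(n)/2) = 80^(10/2)
Product = 3276800000


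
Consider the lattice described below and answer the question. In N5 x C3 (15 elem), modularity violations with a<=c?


Modular law: if a <= c then a v (b ^ c) = (a v b) ^ c.
Check all triples (a,b,c) with a <= c among 15 elements.
  e.g. a=(a,0), b=(c,0), c=(b,0): lhs=(a,0) != rhs=(b,0)
  e.g. a=(a,0), b=(c,1), c=(b,0): lhs=(a,0) != rhs=(b,0)
Total violating triples: 18


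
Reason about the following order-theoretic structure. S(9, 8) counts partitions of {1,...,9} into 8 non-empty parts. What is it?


S(n,k) = k*S(n-1,k) + S(n-1,k-1).
S(8,8) = 1, S(8,7) = 28
S(9,8) = 8*1 + 28 = 8 + 28
S(9,8) = 36


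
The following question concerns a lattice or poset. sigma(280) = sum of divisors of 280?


sigma(n) = sum of divisors.
Divisors of 280: [1, 2, 4, 5, 7, 8, 10, 14, 20, 28, 35, 40, 56, 70, 140, 280]
Sum = 720


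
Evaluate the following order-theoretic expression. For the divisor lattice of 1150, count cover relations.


A cover relation a -< b holds when a < b with no c strictly between.
Cover relations:
  1 -< 2
  1 -< 5
  1 -< 23
  2 -< 10
  2 -< 46
  5 -< 10
  5 -< 25
  5 -< 115
  ...12 more
Total: 20


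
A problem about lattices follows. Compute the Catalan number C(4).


C(n) = C(2n, n) / (n+1).
C(8, 4) = 70
C(4) = 70 / 5 = 14


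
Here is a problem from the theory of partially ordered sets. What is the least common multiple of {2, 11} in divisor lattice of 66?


In a divisor lattice, join = lcm (least common multiple).
Compute lcm iteratively: start with first element, then lcm(current, next).
Elements: [2, 11]
lcm(2,11) = 22
Final lcm = 22


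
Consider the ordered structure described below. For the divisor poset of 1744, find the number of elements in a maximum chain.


A chain is a totally ordered subset; we count the number of elements in a maximum chain.
Compute, for each element x, the size of the longest chain ending at x:
  1: 1
  2: 2
  109: 2
  4: 3
  8: 4
  218: 3
  ...
A maximum chain: 1 < 2 < 4 < 8 < 16 < 1744
Number of elements in the longest chain: 6


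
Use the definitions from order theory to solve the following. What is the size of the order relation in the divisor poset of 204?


The order relation is {(a,b) : a <= b}, reflexive so it includes (a,a).
Examples: (1,1), (1,102), (1,12), (1,17), (1,2), ...
Total ordered pairs: 54


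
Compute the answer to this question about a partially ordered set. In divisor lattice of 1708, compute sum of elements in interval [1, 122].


Interval [1,122] in divisors of 1708: [1, 2, 61, 122]
Sum = 186


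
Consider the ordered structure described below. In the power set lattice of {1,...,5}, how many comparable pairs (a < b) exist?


A comparable pair {a,b} has a < b or b < a in the order.
Count unordered pairs where one element is strictly below the other.
Examples: {{},{1}}, {{},{2}}, {{},{3}}, {{},{4}}, ...
Total comparable pairs: 211


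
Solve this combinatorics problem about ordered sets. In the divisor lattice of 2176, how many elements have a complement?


An element a is complemented if some b has a meet b = bottom, a join b = top.
a is complemented iff gcd(a, n/a)=1, i.e. a is a unitary divisor of 2176.
Complemented elements: 1, 17, 128, 2176
Count: 4


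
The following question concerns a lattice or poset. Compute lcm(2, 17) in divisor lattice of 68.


In a divisor lattice, join = lcm (least common multiple).
gcd(2,17) = 1
lcm(2,17) = 2*17/gcd = 34/1 = 34


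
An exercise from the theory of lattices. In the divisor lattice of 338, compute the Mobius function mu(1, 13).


In a divisor lattice, mu(a,b) = mu(b/a) where mu is the classical Mobius function.
b/a = 13/1 = 13
Prime factorization of 13: primes [13]
13 is squarefree with 1 prime factor(s), so mu(13) = (-1)^1 = -1


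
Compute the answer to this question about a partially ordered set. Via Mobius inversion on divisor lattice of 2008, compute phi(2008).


phi(n) = n * prod_{p|n} (1 - 1/p).
Prime divisors of 2008: [2, 251]
phi(2008) = 2008 * (1 - 1/2) * (1 - 1/251)
phi(2008) = 1000


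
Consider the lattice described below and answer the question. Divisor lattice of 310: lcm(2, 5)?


Join=lcm.
gcd(2,5)=1
lcm=10


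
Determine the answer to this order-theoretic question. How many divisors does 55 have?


Divisors of 55: [1, 5, 11, 55]
Count: 4


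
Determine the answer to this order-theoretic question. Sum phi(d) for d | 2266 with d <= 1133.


Divisors of 2266 up to 1133: [1, 2, 11, 22, 103, 206, 1133]
phi values: [1, 1, 10, 10, 102, 102, 1020]
Sum = 1246


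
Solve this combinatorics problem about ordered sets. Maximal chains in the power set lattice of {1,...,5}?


A maximal chain goes from the minimum element to a maximal element via cover relations.
Counting all min-to-max paths in the cover graph.
Total maximal chains: 120


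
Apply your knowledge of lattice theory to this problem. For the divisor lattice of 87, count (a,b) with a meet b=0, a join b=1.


Complement pair (a,b): a meet b = bottom, a join b = top.
Here: gcd(a,b)=1 and lcm(a,b)=87, i.e. a*b=87 with a,b coprime.
Pairs found: (1,87), (3,29), (29,3), (87,1)
Total ordered pairs: 4


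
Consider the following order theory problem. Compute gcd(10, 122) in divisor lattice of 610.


In a divisor lattice, meet = gcd (greatest common divisor).
By Euclidean algorithm or factoring: gcd(10,122) = 2


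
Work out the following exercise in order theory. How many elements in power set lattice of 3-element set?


Power set = 2^n.
2^3 = 8


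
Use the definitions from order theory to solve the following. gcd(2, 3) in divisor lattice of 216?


Meet=gcd.
gcd(2,3)=1


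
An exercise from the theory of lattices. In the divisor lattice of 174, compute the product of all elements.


Divisors of 174: [1, 2, 3, 6, 29, 58, 87, 174]
Product = n^(d(n)/2) = 174^(8/2)
Product = 916636176


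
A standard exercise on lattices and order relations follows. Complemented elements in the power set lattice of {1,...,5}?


An element a is complemented if some b has a meet b = bottom, a join b = top.
every subset A has complement S\A, so all elements are complemented.
Complemented elements: {}, {1}, {2}, {3}, {4}, {5}, ... (26 more)
Count: 32


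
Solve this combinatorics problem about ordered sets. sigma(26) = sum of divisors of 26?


sigma(n) = sum of divisors.
Divisors of 26: [1, 2, 13, 26]
Sum = 42


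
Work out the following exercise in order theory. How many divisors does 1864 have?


Divisors of 1864: [1, 2, 4, 8, 233, 466, 932, 1864]
Count: 8


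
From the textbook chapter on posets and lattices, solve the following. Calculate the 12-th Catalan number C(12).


C(n) = C(2n, n) / (n+1).
C(24, 12) = 2704156
C(12) = 2704156 / 13 = 208012


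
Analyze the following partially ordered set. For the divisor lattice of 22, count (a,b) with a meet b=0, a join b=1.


Complement pair (a,b): a meet b = bottom, a join b = top.
Here: gcd(a,b)=1 and lcm(a,b)=22, i.e. a*b=22 with a,b coprime.
Pairs found: (1,22), (2,11), (11,2), (22,1)
Total ordered pairs: 4


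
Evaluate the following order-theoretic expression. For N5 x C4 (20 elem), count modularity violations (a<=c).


Modular law: if a <= c then a v (b ^ c) = (a v b) ^ c.
Check all triples (a,b,c) with a <= c among 20 elements.
  e.g. a=(a,0), b=(c,0), c=(b,0): lhs=(a,0) != rhs=(b,0)
  e.g. a=(a,0), b=(c,1), c=(b,0): lhs=(a,0) != rhs=(b,0)
Total violating triples: 40


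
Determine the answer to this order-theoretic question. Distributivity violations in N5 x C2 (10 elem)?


Distributive law: a ^ (b v c) = (a ^ b) v (a ^ c).
Check all 10^3 = 1000 ordered triples (a,b,c).
  e.g. a=(b,0), b=(a,0), c=(c,0): lhs=(b,0) != rhs=(a,0)
  e.g. a=(b,0), b=(a,0), c=(c,1): lhs=(b,0) != rhs=(a,0)
Total violating triples: 16


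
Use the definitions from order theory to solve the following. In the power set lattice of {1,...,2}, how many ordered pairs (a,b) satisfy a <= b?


The order relation is {(a,b) : a <= b}, reflexive so it includes (a,a).
Examples: ({},{}), ({},{1,2}), ({},{1}), ({},{2}), ({1,2},{1,2}), ...
Total ordered pairs: 9


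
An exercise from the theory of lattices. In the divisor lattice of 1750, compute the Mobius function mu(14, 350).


In a divisor lattice, mu(a,b) = mu(b/a) where mu is the classical Mobius function.
b/a = 350/14 = 25
Prime factorization of 25: primes [5]
25 is not squarefree, so mu(25) = 0


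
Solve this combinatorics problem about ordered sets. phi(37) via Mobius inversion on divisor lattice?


phi(n) = n * prod_{p|n} (1 - 1/p).
Prime divisors of 37: [37]
phi(37) = 37 * (1 - 1/37)
phi(37) = 36


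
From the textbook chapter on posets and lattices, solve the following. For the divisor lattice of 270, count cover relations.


A cover relation a -< b holds when a < b with no c strictly between.
Cover relations:
  1 -< 2
  1 -< 3
  1 -< 5
  2 -< 6
  2 -< 10
  3 -< 6
  3 -< 9
  3 -< 15
  ...20 more
Total: 28


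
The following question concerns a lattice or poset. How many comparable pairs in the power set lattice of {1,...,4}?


A comparable pair {a,b} has a < b or b < a in the order.
Count unordered pairs where one element is strictly below the other.
Examples: {{},{1}}, {{},{2}}, {{},{3}}, {{},{4}}, ...
Total comparable pairs: 65


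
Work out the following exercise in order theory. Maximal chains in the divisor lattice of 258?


A maximal chain goes from the minimum element to a maximal element via cover relations.
Counting all min-to-max paths in the cover graph.
Total maximal chains: 6


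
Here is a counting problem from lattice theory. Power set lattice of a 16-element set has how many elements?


Power set = 2^n.
2^16 = 65536


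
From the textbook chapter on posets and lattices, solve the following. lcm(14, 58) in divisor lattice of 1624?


Join=lcm.
gcd(14,58)=2
lcm=406


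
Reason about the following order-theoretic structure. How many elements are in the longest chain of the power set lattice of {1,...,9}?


A chain is a totally ordered subset; we count the number of elements in a maximum chain.
Compute, for each element x, the size of the longest chain ending at x:
  {}: 1
  {1}: 2
  {2}: 2
  {3}: 2
  {4}: 2
  {5}: 2
  ...
A maximum chain: {} < {1} < {1,2} < {1,2,3} < {1,2,3,4} < {1,2,3,4,5} < {1,2,3,4,5,6} < {1,2,3,4,5,6,7} < {1,2,3,4,5,6,7,8} < {1,2,3,4,5,6,7,8,9}
Number of elements in the longest chain: 10


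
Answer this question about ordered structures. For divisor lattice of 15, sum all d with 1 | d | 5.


Interval [1,5] in divisors of 15: [1, 5]
Sum = 6


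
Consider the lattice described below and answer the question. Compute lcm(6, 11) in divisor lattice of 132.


In a divisor lattice, join = lcm (least common multiple).
gcd(6,11) = 1
lcm(6,11) = 6*11/gcd = 66/1 = 66


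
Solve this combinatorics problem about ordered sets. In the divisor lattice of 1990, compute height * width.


Height = length of longest chain minus 1; width = size of largest antichain.
A maximum chain: 1 | 199 | 995 | 1990  (height 3).
A maximum antichain: {2, 5, 199}  (width 3).
Product = 3 * 3 = 9


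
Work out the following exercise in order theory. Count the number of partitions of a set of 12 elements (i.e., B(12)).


B(n) = number of set partitions of an n-element set.
B(n) satisfies the recurrence: B(n+1) = sum_k C(n,k)*B(k).
B(12) = 4213597


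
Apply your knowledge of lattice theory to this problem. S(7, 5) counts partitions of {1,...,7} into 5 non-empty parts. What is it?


S(n,k) = k*S(n-1,k) + S(n-1,k-1).
S(6,5) = 15, S(6,4) = 65
S(7,5) = 5*15 + 65 = 75 + 65
S(7,5) = 140


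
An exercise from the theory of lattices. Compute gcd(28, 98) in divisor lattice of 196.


In a divisor lattice, meet = gcd (greatest common divisor).
By Euclidean algorithm or factoring: gcd(28,98) = 14


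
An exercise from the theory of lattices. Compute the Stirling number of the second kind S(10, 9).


S(n,k) = k*S(n-1,k) + S(n-1,k-1).
S(9,9) = 1, S(9,8) = 36
S(10,9) = 9*1 + 36 = 9 + 36
S(10,9) = 45


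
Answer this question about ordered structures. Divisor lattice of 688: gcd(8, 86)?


Meet=gcd.
gcd(8,86)=2


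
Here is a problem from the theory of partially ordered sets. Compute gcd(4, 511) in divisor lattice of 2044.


In a divisor lattice, meet = gcd (greatest common divisor).
By Euclidean algorithm or factoring: gcd(4,511) = 1


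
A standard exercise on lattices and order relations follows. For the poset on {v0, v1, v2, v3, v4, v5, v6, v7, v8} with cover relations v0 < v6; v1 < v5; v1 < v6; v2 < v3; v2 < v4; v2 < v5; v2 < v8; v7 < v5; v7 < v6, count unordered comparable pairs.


A comparable pair {a,b} has a < b or b < a in the order.
Count unordered pairs where one element is strictly below the other.
Examples: {v0,v6}, {v1,v5}, {v1,v6}, {v2,v3}, ...
Total comparable pairs: 9


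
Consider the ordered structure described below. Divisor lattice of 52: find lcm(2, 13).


In a divisor lattice, join = lcm (least common multiple).
gcd(2,13) = 1
lcm(2,13) = 2*13/gcd = 26/1 = 26


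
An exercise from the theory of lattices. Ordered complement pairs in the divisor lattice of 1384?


Complement pair (a,b): a meet b = bottom, a join b = top.
Here: gcd(a,b)=1 and lcm(a,b)=1384, i.e. a*b=1384 with a,b coprime.
Pairs found: (1,1384), (8,173), (173,8), (1384,1)
Total ordered pairs: 4


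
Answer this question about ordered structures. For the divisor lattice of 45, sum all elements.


sigma(n) = sum of divisors.
Divisors of 45: [1, 3, 5, 9, 15, 45]
Sum = 78


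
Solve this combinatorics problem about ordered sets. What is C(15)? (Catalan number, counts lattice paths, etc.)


C(n) = C(2n, n) / (n+1).
C(30, 15) = 155117520
C(15) = 155117520 / 16 = 9694845


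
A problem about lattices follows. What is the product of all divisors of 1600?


Divisors of 1600: [1, 2, 4, 5, 8, 10, 16, 20, 25, 32, 40, 50, 64, 80, 100, 160, 200, 320, 400, 800, 1600]
Product = n^(d(n)/2) = 1600^(21/2)
Product = 4398046511104000000000000000000000


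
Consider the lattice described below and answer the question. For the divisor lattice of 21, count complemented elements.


An element a is complemented if some b has a meet b = bottom, a join b = top.
a is complemented iff gcd(a, n/a)=1, i.e. a is a unitary divisor of 21.
Complemented elements: 1, 3, 7, 21
Count: 4


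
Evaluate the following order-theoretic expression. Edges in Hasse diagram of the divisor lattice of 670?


A cover relation a -< b holds when a < b with no c strictly between.
Cover relations:
  1 -< 2
  1 -< 5
  1 -< 67
  2 -< 10
  2 -< 134
  5 -< 10
  5 -< 335
  10 -< 670
  ...4 more
Total: 12


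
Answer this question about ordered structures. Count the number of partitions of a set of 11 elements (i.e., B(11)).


B(n) = number of set partitions of an n-element set.
B(n) satisfies the recurrence: B(n+1) = sum_k C(n,k)*B(k).
B(11) = 678570


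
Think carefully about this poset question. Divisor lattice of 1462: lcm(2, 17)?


Join=lcm.
gcd(2,17)=1
lcm=34


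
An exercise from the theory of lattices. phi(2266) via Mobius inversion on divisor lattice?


phi(n) = n * prod_{p|n} (1 - 1/p).
Prime divisors of 2266: [2, 11, 103]
phi(2266) = 2266 * (1 - 1/2) * (1 - 1/11) * (1 - 1/103)
phi(2266) = 1020


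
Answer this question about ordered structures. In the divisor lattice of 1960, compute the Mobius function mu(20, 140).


In a divisor lattice, mu(a,b) = mu(b/a) where mu is the classical Mobius function.
b/a = 140/20 = 7
Prime factorization of 7: primes [7]
7 is squarefree with 1 prime factor(s), so mu(7) = (-1)^1 = -1


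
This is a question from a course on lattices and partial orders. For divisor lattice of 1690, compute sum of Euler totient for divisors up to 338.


Divisors of 1690 up to 338: [1, 2, 5, 10, 13, 26, 65, 130, 169, 338]
phi values: [1, 1, 4, 4, 12, 12, 48, 48, 156, 156]
Sum = 442


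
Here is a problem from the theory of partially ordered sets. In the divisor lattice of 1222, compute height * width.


Height = length of longest chain minus 1; width = size of largest antichain.
A maximum chain: 1 | 47 | 611 | 1222  (height 3).
A maximum antichain: {2, 13, 47}  (width 3).
Product = 3 * 3 = 9


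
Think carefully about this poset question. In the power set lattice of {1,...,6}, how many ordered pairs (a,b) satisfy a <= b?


The order relation is {(a,b) : a <= b}, reflexive so it includes (a,a).
Examples: ({},{}), ({},{1,2}), ({},{1,2,3}), ({},{1,2,3,4}), ({},{1,2,3,4,5}), ...
Total ordered pairs: 729


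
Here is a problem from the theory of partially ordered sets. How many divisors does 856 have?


Divisors of 856: [1, 2, 4, 8, 107, 214, 428, 856]
Count: 8


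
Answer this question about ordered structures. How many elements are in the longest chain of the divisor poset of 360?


A chain is a totally ordered subset; we count the number of elements in a maximum chain.
Compute, for each element x, the size of the longest chain ending at x:
  1: 1
  2: 2
  3: 2
  5: 2
  4: 3
  9: 3
  ...
A maximum chain: 1 < 2 < 4 < 8 < 24 < 72 < 360
Number of elements in the longest chain: 7


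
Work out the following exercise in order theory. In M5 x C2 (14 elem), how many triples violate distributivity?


Distributive law: a ^ (b v c) = (a ^ b) v (a ^ c).
Check all 14^3 = 2744 ordered triples (a,b,c).
  e.g. a=(a1,0), b=(a2,0), c=(a3,0): lhs=(a1,0) != rhs=(0,0)
  e.g. a=(a1,0), b=(a2,0), c=(a3,1): lhs=(a1,0) != rhs=(0,0)
Total violating triples: 480


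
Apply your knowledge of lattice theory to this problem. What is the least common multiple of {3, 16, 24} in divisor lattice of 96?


In a divisor lattice, join = lcm (least common multiple).
Compute lcm iteratively: start with first element, then lcm(current, next).
Elements: [3, 16, 24]
lcm(3,16) = 48
lcm(48,24) = 48
Final lcm = 48


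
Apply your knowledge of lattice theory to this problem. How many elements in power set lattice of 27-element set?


Power set = 2^n.
2^27 = 134217728


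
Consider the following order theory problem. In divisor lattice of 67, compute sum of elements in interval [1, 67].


Interval [1,67] in divisors of 67: [1, 67]
Sum = 68


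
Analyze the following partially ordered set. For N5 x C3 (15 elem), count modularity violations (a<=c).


Modular law: if a <= c then a v (b ^ c) = (a v b) ^ c.
Check all triples (a,b,c) with a <= c among 15 elements.
  e.g. a=(a,0), b=(c,0), c=(b,0): lhs=(a,0) != rhs=(b,0)
  e.g. a=(a,0), b=(c,1), c=(b,0): lhs=(a,0) != rhs=(b,0)
Total violating triples: 18


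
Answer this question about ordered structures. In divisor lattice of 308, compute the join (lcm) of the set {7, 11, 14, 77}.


In a divisor lattice, join = lcm (least common multiple).
Compute lcm iteratively: start with first element, then lcm(current, next).
Elements: [7, 11, 14, 77]
lcm(7,11) = 77
lcm(77,14) = 154
lcm(154,77) = 154
Final lcm = 154


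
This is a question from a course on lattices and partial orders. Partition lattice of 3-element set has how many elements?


B(n) = number of set partitions of an n-element set.
B(n) satisfies the recurrence: B(n+1) = sum_k C(n,k)*B(k).
B(3) = 5


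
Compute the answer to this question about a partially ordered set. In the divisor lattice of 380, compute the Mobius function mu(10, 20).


In a divisor lattice, mu(a,b) = mu(b/a) where mu is the classical Mobius function.
b/a = 20/10 = 2
Prime factorization of 2: primes [2]
2 is squarefree with 1 prime factor(s), so mu(2) = (-1)^1 = -1


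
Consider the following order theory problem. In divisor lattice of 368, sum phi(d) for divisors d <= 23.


Divisors of 368 up to 23: [1, 2, 4, 8, 16, 23]
phi values: [1, 1, 2, 4, 8, 22]
Sum = 38


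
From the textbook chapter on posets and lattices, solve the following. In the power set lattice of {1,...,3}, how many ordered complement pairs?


Complement pair (a,b): a meet b = bottom, a join b = top.
Here: A intersect B = {} and A union B = {1,...,3}.
Pairs found: ({},{1,2,3}), ({1},{2,3}), ({2},{1,3}), ({3},{1,2}), ... (4 more)
Total ordered pairs: 8


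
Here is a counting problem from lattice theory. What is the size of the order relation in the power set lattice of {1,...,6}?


The order relation is {(a,b) : a <= b}, reflexive so it includes (a,a).
Examples: ({},{}), ({},{1,2}), ({},{1,2,3}), ({},{1,2,3,4}), ({},{1,2,3,4,5}), ...
Total ordered pairs: 729


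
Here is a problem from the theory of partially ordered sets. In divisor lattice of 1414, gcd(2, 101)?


Meet=gcd.
gcd(2,101)=1


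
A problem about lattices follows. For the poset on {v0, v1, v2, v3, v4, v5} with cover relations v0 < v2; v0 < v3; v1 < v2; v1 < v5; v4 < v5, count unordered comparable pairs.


A comparable pair {a,b} has a < b or b < a in the order.
Count unordered pairs where one element is strictly below the other.
Examples: {v0,v2}, {v0,v3}, {v1,v2}, {v1,v5}, ...
Total comparable pairs: 5


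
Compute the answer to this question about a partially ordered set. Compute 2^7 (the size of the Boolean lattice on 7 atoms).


Power set = 2^n.
2^7 = 128


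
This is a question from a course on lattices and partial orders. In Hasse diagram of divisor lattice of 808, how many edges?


A cover relation a -< b holds when a < b with no c strictly between.
Cover relations:
  1 -< 2
  1 -< 101
  2 -< 4
  2 -< 202
  4 -< 8
  4 -< 404
  8 -< 808
  101 -< 202
  ...2 more
Total: 10


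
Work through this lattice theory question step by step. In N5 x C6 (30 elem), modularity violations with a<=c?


Modular law: if a <= c then a v (b ^ c) = (a v b) ^ c.
Check all triples (a,b,c) with a <= c among 30 elements.
  e.g. a=(a,0), b=(c,0), c=(b,0): lhs=(a,0) != rhs=(b,0)
  e.g. a=(a,0), b=(c,1), c=(b,0): lhs=(a,0) != rhs=(b,0)
Total violating triples: 126


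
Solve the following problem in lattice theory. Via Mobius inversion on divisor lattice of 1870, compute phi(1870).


phi(n) = n * prod_{p|n} (1 - 1/p).
Prime divisors of 1870: [2, 5, 11, 17]
phi(1870) = 1870 * (1 - 1/2) * (1 - 1/5) * (1 - 1/11) * (1 - 1/17)
phi(1870) = 640


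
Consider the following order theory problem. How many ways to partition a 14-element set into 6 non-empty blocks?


S(n,k) = k*S(n-1,k) + S(n-1,k-1).
S(13,6) = 9321312, S(13,5) = 7508501
S(14,6) = 6*9321312 + 7508501 = 55927872 + 7508501
S(14,6) = 63436373


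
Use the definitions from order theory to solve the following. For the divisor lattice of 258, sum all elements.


sigma(n) = sum of divisors.
Divisors of 258: [1, 2, 3, 6, 43, 86, 129, 258]
Sum = 528


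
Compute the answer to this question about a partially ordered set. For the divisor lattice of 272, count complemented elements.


An element a is complemented if some b has a meet b = bottom, a join b = top.
a is complemented iff gcd(a, n/a)=1, i.e. a is a unitary divisor of 272.
Complemented elements: 1, 16, 17, 272
Count: 4


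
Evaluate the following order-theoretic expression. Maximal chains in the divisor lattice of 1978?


A maximal chain goes from the minimum element to a maximal element via cover relations.
Counting all min-to-max paths in the cover graph.
Total maximal chains: 6


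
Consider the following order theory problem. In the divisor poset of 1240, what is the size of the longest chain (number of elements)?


A chain is a totally ordered subset; we count the number of elements in a maximum chain.
Compute, for each element x, the size of the longest chain ending at x:
  1: 1
  2: 2
  5: 2
  31: 2
  4: 3
  8: 4
  ...
A maximum chain: 1 < 2 < 4 < 8 < 40 < 1240
Number of elements in the longest chain: 6


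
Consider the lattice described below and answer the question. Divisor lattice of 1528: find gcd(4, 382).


In a divisor lattice, meet = gcd (greatest common divisor).
By Euclidean algorithm or factoring: gcd(4,382) = 2


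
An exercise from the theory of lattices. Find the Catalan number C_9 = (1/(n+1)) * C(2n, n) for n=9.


C(n) = C(2n, n) / (n+1).
C(18, 9) = 48620
C(9) = 48620 / 10 = 4862


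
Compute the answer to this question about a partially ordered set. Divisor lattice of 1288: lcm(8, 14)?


Join=lcm.
gcd(8,14)=2
lcm=56


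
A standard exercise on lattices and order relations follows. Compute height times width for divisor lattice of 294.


Height = length of longest chain minus 1; width = size of largest antichain.
A maximum chain: 1 | 7 | 49 | 147 | 294  (height 4).
A maximum antichain: {6, 14, 21, 49}  (width 4).
Product = 4 * 4 = 16


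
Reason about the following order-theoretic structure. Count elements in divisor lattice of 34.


Divisors of 34: [1, 2, 17, 34]
Count: 4


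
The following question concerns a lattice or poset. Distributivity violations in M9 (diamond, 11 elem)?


Distributive law: a ^ (b v c) = (a ^ b) v (a ^ c).
Check all 11^3 = 1331 ordered triples (a,b,c).
  e.g. a=a1, b=a2, c=a3: lhs=a1 != rhs=0
  e.g. a=a1, b=a2, c=a4: lhs=a1 != rhs=0
Total violating triples: 504


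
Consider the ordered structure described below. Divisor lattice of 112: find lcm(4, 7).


In a divisor lattice, join = lcm (least common multiple).
gcd(4,7) = 1
lcm(4,7) = 4*7/gcd = 28/1 = 28


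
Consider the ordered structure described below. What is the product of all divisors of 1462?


Divisors of 1462: [1, 2, 17, 34, 43, 86, 731, 1462]
Product = n^(d(n)/2) = 1462^(8/2)
Product = 4568666853136


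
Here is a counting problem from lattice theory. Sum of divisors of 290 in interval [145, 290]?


Interval [145,290] in divisors of 290: [145, 290]
Sum = 435


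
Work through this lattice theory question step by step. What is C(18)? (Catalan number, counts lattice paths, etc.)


C(n) = C(2n, n) / (n+1).
C(36, 18) = 9075135300
C(18) = 9075135300 / 19 = 477638700


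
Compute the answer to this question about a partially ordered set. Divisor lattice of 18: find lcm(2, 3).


In a divisor lattice, join = lcm (least common multiple).
gcd(2,3) = 1
lcm(2,3) = 2*3/gcd = 6/1 = 6


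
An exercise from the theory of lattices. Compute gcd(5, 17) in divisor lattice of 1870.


In a divisor lattice, meet = gcd (greatest common divisor).
By Euclidean algorithm or factoring: gcd(5,17) = 1


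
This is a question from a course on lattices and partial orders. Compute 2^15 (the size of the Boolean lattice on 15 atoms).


Power set = 2^n.
2^15 = 32768


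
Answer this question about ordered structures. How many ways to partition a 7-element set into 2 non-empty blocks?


S(n,k) = k*S(n-1,k) + S(n-1,k-1).
S(6,2) = 31, S(6,1) = 1
S(7,2) = 2*31 + 1 = 62 + 1
S(7,2) = 63


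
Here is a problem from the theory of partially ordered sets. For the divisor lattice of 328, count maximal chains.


A maximal chain goes from the minimum element to a maximal element via cover relations.
Counting all min-to-max paths in the cover graph.
Total maximal chains: 4


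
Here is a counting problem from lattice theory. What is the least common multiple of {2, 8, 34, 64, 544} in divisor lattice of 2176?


In a divisor lattice, join = lcm (least common multiple).
Compute lcm iteratively: start with first element, then lcm(current, next).
Elements: [2, 8, 34, 64, 544]
lcm(2,8) = 8
lcm(8,34) = 136
lcm(136,64) = 1088
lcm(1088,544) = 1088
Final lcm = 1088


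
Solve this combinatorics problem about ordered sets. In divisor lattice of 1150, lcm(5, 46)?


Join=lcm.
gcd(5,46)=1
lcm=230


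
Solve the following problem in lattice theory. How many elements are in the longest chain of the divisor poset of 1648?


A chain is a totally ordered subset; we count the number of elements in a maximum chain.
Compute, for each element x, the size of the longest chain ending at x:
  1: 1
  2: 2
  103: 2
  4: 3
  8: 4
  206: 3
  ...
A maximum chain: 1 < 2 < 4 < 8 < 16 < 1648
Number of elements in the longest chain: 6


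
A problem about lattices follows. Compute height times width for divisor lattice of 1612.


Height = length of longest chain minus 1; width = size of largest antichain.
A maximum chain: 1 | 31 | 403 | 806 | 1612  (height 4).
A maximum antichain: {4, 26, 62, 403}  (width 4).
Product = 4 * 4 = 16


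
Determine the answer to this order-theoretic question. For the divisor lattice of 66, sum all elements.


sigma(n) = sum of divisors.
Divisors of 66: [1, 2, 3, 6, 11, 22, 33, 66]
Sum = 144


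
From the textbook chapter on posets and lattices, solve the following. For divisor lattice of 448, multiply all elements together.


Divisors of 448: [1, 2, 4, 7, 8, 14, 16, 28, 32, 56, 64, 112, 224, 448]
Product = n^(d(n)/2) = 448^(14/2)
Product = 3621980417894121472


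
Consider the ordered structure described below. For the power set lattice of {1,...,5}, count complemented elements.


An element a is complemented if some b has a meet b = bottom, a join b = top.
every subset A has complement S\A, so all elements are complemented.
Complemented elements: {}, {1}, {2}, {3}, {4}, {5}, ... (26 more)
Count: 32


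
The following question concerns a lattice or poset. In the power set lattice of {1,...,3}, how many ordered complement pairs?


Complement pair (a,b): a meet b = bottom, a join b = top.
Here: A intersect B = {} and A union B = {1,...,3}.
Pairs found: ({},{1,2,3}), ({1},{2,3}), ({2},{1,3}), ({3},{1,2}), ... (4 more)
Total ordered pairs: 8


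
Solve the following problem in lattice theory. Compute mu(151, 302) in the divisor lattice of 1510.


In a divisor lattice, mu(a,b) = mu(b/a) where mu is the classical Mobius function.
b/a = 302/151 = 2
Prime factorization of 2: primes [2]
2 is squarefree with 1 prime factor(s), so mu(2) = (-1)^1 = -1


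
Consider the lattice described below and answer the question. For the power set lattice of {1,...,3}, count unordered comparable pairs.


A comparable pair {a,b} has a < b or b < a in the order.
Count unordered pairs where one element is strictly below the other.
Examples: {{},{1}}, {{},{2}}, {{},{3}}, {{},{1,2}}, ...
Total comparable pairs: 19


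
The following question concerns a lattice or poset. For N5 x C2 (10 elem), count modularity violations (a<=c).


Modular law: if a <= c then a v (b ^ c) = (a v b) ^ c.
Check all triples (a,b,c) with a <= c among 10 elements.
  e.g. a=(a,0), b=(c,0), c=(b,0): lhs=(a,0) != rhs=(b,0)
  e.g. a=(a,0), b=(c,1), c=(b,0): lhs=(a,0) != rhs=(b,0)
Total violating triples: 6


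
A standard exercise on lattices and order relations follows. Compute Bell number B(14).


B(n) = number of set partitions of an n-element set.
B(n) satisfies the recurrence: B(n+1) = sum_k C(n,k)*B(k).
B(14) = 190899322


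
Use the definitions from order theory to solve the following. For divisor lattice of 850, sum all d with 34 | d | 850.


Interval [34,850] in divisors of 850: [34, 170, 850]
Sum = 1054


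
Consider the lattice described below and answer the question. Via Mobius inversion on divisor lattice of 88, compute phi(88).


phi(n) = n * prod_{p|n} (1 - 1/p).
Prime divisors of 88: [2, 11]
phi(88) = 88 * (1 - 1/2) * (1 - 1/11)
phi(88) = 40


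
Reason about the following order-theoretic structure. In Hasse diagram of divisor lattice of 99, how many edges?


A cover relation a -< b holds when a < b with no c strictly between.
Cover relations:
  1 -< 3
  1 -< 11
  3 -< 9
  3 -< 33
  9 -< 99
  11 -< 33
  33 -< 99
Total: 7


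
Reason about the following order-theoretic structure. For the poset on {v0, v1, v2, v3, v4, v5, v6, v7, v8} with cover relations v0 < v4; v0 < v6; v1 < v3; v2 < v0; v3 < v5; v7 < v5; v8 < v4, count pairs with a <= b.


The order relation is {(a,b) : a <= b}, reflexive so it includes (a,a).
Examples: (v0,v0), (v0,v4), (v0,v6), (v1,v1), (v1,v3), ...
Total ordered pairs: 19


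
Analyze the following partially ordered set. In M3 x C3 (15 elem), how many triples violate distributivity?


Distributive law: a ^ (b v c) = (a ^ b) v (a ^ c).
Check all 15^3 = 3375 ordered triples (a,b,c).
  e.g. a=(a1,0), b=(a2,0), c=(a3,0): lhs=(a1,0) != rhs=(0,0)
  e.g. a=(a1,0), b=(a2,0), c=(a3,1): lhs=(a1,0) != rhs=(0,0)
Total violating triples: 162


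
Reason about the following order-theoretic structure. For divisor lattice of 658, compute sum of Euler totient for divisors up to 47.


Divisors of 658 up to 47: [1, 2, 7, 14, 47]
phi values: [1, 1, 6, 6, 46]
Sum = 60


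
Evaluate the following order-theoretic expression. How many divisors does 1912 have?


Divisors of 1912: [1, 2, 4, 8, 239, 478, 956, 1912]
Count: 8


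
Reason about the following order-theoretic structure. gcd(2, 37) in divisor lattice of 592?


Meet=gcd.
gcd(2,37)=1


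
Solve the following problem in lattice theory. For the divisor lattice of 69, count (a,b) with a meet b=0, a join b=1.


Complement pair (a,b): a meet b = bottom, a join b = top.
Here: gcd(a,b)=1 and lcm(a,b)=69, i.e. a*b=69 with a,b coprime.
Pairs found: (1,69), (3,23), (23,3), (69,1)
Total ordered pairs: 4


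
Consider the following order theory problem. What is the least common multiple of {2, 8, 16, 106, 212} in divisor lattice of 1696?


In a divisor lattice, join = lcm (least common multiple).
Compute lcm iteratively: start with first element, then lcm(current, next).
Elements: [2, 8, 16, 106, 212]
lcm(2,8) = 8
lcm(8,16) = 16
lcm(16,106) = 848
lcm(848,212) = 848
Final lcm = 848


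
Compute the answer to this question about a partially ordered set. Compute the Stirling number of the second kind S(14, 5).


S(n,k) = k*S(n-1,k) + S(n-1,k-1).
S(13,5) = 7508501, S(13,4) = 2532530
S(14,5) = 5*7508501 + 2532530 = 37542505 + 2532530
S(14,5) = 40075035


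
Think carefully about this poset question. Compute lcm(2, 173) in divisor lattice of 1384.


In a divisor lattice, join = lcm (least common multiple).
gcd(2,173) = 1
lcm(2,173) = 2*173/gcd = 346/1 = 346


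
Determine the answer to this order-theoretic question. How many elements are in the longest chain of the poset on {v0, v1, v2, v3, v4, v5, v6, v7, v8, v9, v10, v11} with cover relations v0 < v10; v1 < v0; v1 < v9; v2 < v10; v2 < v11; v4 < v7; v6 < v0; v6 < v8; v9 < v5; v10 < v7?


A chain is a totally ordered subset; we count the number of elements in a maximum chain.
Compute, for each element x, the size of the longest chain ending at x:
  v1: 1
  v2: 1
  v3: 1
  v4: 1
  v6: 1
  v8: 2
  ...
A maximum chain: v1 < v0 < v10 < v7
Number of elements in the longest chain: 4


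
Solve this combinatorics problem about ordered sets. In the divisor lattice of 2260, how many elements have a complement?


An element a is complemented if some b has a meet b = bottom, a join b = top.
a is complemented iff gcd(a, n/a)=1, i.e. a is a unitary divisor of 2260.
Complemented elements: 1, 4, 5, 20, 113, 452, ... (2 more)
Count: 8
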